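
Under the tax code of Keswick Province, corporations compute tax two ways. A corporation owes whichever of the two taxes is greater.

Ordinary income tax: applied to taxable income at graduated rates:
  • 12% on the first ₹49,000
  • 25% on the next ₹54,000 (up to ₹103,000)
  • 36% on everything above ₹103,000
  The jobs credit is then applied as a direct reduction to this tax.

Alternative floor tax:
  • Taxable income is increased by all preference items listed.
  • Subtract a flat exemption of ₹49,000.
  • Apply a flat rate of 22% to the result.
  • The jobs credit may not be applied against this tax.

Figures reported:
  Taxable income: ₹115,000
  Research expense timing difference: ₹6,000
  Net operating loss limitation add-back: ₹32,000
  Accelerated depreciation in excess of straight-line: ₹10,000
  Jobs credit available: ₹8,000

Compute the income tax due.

Ordinary income tax:
  ₹49,000 × 12% = ₹5,880
  ₹54,000 × 25% = ₹13,500
  ₹12,000 × 36% = ₹4,320
  → ₹23,700
  Less jobs credit ₹8,000 → ₹15,700

Alternative floor tax:
  Adjusted income: ₹115,000 + ₹6,000 + ₹32,000 + ₹10,000 = ₹163,000
  Less exemption ₹49,000 → base ₹114,000
  ₹114,000 × 22% = ₹25,080

₹25,080 > ₹15,700, so the alternative floor tax is the binding amount.

₹25,080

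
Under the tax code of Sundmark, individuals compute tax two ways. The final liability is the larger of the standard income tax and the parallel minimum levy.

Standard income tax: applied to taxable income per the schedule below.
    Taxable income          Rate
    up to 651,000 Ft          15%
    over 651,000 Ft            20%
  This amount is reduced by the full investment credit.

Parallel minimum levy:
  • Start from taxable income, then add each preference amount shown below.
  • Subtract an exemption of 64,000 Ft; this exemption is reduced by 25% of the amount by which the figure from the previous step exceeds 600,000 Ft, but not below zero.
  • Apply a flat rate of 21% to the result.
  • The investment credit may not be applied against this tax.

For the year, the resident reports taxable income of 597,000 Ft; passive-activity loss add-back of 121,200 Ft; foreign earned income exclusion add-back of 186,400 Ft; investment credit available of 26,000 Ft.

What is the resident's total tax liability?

Parallel minimum levy:
  Adjusted income: 597,000 Ft + 121,200 Ft + 186,400 Ft = 904,600 Ft
  Exemption: 25% × (904,600 Ft − 600,000 Ft) = 76,150 Ft ≥ 64,000 Ft, so the exemption is fully phased out
  Base: 904,600 Ft − 0 Ft = 904,600 Ft
  904,600 Ft × 21% = 189,966 Ft

Standard income tax:
  597,000 Ft × 15% = 89,550 Ft
  Less investment credit 26,000 Ft → 63,550 Ft

189,966 Ft > 63,550 Ft, so the parallel minimum levy is the binding amount.

189,966 Ft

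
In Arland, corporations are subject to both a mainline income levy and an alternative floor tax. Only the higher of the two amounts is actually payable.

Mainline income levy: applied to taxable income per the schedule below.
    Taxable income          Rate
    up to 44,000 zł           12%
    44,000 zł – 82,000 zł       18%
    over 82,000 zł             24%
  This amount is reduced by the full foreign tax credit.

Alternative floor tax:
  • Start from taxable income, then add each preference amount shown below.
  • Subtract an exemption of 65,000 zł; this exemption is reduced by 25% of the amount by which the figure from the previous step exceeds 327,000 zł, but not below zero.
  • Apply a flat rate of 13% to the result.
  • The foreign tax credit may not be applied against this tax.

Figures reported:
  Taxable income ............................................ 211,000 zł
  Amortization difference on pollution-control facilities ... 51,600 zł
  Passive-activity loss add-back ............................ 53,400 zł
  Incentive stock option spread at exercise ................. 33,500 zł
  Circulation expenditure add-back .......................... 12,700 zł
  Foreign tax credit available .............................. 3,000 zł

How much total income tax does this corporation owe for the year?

40,080 zł

Alternative floor tax:
  Adjusted income: 211,000 zł + 51,600 zł + 53,400 zł + 33,500 zł + 12,700 zł = 362,200 zł
  Exemption: 65,000 zł − 25% × (362,200 zł − 327,000 zł) = 65,000 zł − 8,800 zł = 56,200 zł
  Base: 362,200 zł − 56,200 zł = 306,000 zł
  306,000 zł × 13% = 39,780 zł

Mainline income levy:
  44,000 zł × 12% = 5,280 zł
  38,000 zł × 18% = 6,840 zł
  129,000 zł × 24% = 30,960 zł
  → 43,080 zł
  Less foreign tax credit 3,000 zł → 40,080 zł

40,080 zł > 39,780 zł, so the mainline income levy governs.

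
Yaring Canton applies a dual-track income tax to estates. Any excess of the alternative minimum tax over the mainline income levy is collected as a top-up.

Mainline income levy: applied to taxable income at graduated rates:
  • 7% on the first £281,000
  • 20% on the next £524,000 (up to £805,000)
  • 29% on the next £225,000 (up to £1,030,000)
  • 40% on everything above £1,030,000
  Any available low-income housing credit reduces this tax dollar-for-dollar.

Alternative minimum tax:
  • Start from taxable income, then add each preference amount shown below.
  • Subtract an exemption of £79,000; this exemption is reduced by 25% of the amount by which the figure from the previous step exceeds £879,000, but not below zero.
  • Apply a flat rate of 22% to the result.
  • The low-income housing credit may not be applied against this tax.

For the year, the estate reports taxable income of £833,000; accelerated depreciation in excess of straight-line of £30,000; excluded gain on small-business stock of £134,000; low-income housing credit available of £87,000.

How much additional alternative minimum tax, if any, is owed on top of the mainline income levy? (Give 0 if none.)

Alternative minimum tax:
  Adjusted income: £833,000 + £30,000 + £134,000 = £997,000
  Exemption: £79,000 − 25% × (£997,000 − £879,000) = £79,000 − £29,500 = £49,500
  Base: £997,000 − £49,500 = £947,500
  £947,500 × 22% = £208,450

Mainline income levy:
  £281,000 × 7% = £19,670
  £524,000 × 20% = £104,800
  £28,000 × 29% = £8,120
  → £132,590
  Less low-income housing credit £87,000 → £45,590

Excess of alternative minimum tax over mainline income levy: £208,450 − £45,590 = £162,860.

£162,860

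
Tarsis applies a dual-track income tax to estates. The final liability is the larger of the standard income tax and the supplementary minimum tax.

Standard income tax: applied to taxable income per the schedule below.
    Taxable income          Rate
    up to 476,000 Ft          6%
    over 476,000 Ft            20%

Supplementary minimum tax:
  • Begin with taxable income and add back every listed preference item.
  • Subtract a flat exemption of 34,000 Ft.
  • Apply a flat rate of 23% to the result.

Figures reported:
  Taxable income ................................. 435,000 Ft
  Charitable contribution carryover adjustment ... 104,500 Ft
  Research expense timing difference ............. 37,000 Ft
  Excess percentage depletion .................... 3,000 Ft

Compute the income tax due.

Standard income tax:
  435,000 Ft × 6% = 26,100 Ft

Supplementary minimum tax:
  Adjusted income: 435,000 Ft + 104,500 Ft + 37,000 Ft + 3,000 Ft = 579,500 Ft
  Less exemption 34,000 Ft → base 545,500 Ft
  545,500 Ft × 23% = 125,465 Ft

125,465 Ft > 26,100 Ft, so the supplementary minimum tax is the binding amount.

125,465 Ft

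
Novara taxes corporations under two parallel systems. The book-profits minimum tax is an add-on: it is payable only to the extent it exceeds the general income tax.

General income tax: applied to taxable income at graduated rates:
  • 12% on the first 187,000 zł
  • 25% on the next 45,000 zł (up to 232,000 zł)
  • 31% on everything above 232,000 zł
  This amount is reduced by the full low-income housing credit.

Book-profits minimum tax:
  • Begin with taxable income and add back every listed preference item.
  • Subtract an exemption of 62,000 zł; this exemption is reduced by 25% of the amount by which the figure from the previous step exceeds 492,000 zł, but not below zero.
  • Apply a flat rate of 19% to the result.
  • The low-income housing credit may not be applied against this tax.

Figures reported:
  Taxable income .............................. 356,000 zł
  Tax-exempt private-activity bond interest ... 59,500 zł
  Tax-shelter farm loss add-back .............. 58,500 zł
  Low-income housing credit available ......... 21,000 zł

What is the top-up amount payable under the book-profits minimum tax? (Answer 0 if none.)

27,150 zł

Book-profits minimum tax:
  Adjusted income: 356,000 zł + 59,500 zł + 58,500 zł = 474,000 zł
  Exemption: 474,000 zł ≤ 492,000 zł, so full 62,000 zł applies
  Base: 474,000 zł − 62,000 zł = 412,000 zł
  412,000 zł × 19% = 78,280 zł

General income tax:
  187,000 zł × 12% = 22,440 zł
  45,000 zł × 25% = 11,250 zł
  124,000 zł × 31% = 38,440 zł
  → 72,130 zł
  Less low-income housing credit 21,000 zł → 51,130 zł

Excess of book-profits minimum tax over general income tax: 78,280 zł − 51,130 zł = 27,150 zł.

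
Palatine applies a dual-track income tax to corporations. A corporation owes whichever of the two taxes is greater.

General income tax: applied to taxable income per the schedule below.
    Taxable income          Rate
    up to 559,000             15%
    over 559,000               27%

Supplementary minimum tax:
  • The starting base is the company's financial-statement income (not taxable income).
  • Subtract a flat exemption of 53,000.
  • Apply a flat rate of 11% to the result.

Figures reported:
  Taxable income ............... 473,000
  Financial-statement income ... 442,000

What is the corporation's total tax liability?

70,950

General income tax:
  473,000 × 15% = 70,950

Supplementary minimum tax:
  Base (financial-statement income): 442,000
  Less exemption 53,000 → base 389,000
  389,000 × 11% = 42,790

70,950 > 42,790, so the general income tax governs.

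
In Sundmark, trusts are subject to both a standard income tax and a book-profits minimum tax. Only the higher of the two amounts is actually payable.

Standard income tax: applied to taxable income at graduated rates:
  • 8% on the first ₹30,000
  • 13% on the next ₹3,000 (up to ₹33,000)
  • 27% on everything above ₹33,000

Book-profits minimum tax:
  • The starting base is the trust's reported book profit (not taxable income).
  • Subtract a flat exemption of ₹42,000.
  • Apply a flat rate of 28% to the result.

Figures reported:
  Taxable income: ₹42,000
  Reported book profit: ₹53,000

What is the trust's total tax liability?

Standard income tax:
  ₹30,000 × 8% = ₹2,400
  ₹3,000 × 13% = ₹390
  ₹9,000 × 27% = ₹2,430
  → ₹5,220

Book-profits minimum tax:
  Base (reported book profit): ₹53,000
  Less exemption ₹42,000 → base ₹11,000
  ₹11,000 × 28% = ₹3,080

₹5,220 > ₹3,080, so the standard income tax governs.

₹5,220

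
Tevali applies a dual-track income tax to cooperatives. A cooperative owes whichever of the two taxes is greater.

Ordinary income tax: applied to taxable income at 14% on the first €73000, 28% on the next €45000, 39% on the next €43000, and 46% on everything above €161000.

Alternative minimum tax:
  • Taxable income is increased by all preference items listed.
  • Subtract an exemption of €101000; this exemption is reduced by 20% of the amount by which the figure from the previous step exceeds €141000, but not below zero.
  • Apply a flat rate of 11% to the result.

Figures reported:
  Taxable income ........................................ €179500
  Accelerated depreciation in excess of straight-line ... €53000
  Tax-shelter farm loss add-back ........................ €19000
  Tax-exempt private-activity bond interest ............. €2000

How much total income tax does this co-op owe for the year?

Ordinary income tax:
  €73000 × 14% = €10220
  €45000 × 28% = €12600
  €43000 × 39% = €16770
  €18500 × 46% = €8510
  → €48100

Alternative minimum tax:
  Adjusted income: €179500 + €53000 + €19000 + €2000 = €253500
  Exemption: €101000 − 20% × (€253500 − €141000) = €101000 − €22500 = €78500
  Base: €253500 − €78500 = €175000
  €175000 × 11% = €19250

€48100 > €19250, so the ordinary income tax governs.

€48100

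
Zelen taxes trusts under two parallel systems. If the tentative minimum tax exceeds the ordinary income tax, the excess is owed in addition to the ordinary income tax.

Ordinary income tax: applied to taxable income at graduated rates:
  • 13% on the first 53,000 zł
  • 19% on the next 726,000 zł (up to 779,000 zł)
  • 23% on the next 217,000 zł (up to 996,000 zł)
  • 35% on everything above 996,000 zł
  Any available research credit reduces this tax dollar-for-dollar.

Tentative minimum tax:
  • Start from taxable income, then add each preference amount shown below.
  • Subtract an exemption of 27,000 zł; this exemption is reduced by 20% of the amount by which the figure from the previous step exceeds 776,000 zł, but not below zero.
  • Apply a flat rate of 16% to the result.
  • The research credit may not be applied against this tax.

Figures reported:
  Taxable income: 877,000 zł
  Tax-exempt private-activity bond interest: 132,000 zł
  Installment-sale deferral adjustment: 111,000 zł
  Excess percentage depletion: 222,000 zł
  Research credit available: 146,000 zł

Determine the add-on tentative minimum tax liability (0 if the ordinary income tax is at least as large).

Ordinary income tax:
  53,000 zł × 13% = 6,890 zł
  726,000 zł × 19% = 137,940 zł
  98,000 zł × 23% = 22,540 zł
  → 167,370 zł
  Less research credit 146,000 zł → 21,370 zł

Tentative minimum tax:
  Adjusted income: 877,000 zł + 132,000 zł + 111,000 zł + 222,000 zł = 1,342,000 zł
  Exemption: 20% × (1,342,000 zł − 776,000 zł) = 113,200 zł ≥ 27,000 zł, so the exemption is fully phased out
  Base: 1,342,000 zł − 0 zł = 1,342,000 zł
  1,342,000 zł × 16% = 214,720 zł

Excess of tentative minimum tax over ordinary income tax: 214,720 zł − 21,370 zł = 193,350 zł.

193,350 zł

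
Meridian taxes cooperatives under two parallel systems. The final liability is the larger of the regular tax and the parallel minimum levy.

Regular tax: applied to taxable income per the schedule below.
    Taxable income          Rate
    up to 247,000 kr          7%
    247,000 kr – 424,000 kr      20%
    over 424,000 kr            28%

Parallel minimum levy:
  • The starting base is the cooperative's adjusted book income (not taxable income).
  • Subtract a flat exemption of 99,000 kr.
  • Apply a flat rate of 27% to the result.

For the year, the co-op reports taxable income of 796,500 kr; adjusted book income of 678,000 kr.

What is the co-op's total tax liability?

156,990 kr

Parallel minimum levy:
  Base (adjusted book income): 678,000 kr
  Less exemption 99,000 kr → base 579,000 kr
  579,000 kr × 27% = 156,330 kr

Regular tax:
  247,000 kr × 7% = 17,290 kr
  177,000 kr × 20% = 35,400 kr
  372,500 kr × 28% = 104,300 kr
  → 156,990 kr

156,990 kr > 156,330 kr, so the regular tax governs.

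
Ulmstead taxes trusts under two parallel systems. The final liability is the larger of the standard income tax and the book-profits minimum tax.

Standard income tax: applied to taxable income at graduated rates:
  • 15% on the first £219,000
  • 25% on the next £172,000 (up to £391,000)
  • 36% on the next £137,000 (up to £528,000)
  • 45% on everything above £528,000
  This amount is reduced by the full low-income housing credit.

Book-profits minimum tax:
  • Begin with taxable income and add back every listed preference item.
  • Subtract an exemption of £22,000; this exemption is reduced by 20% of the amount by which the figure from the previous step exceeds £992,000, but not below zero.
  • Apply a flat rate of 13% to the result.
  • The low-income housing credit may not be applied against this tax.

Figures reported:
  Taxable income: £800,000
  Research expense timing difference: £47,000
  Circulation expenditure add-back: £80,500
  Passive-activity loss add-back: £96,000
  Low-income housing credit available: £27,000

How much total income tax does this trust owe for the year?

Book-profits minimum tax:
  Adjusted income: £800,000 + £47,000 + £80,500 + £96,000 = £1,023,500
  Exemption: £22,000 − 20% × (£1,023,500 − £992,000) = £22,000 − £6,300 = £15,700
  Base: £1,023,500 − £15,700 = £1,007,800
  £1,007,800 × 13% = £131,014

Standard income tax:
  £219,000 × 15% = £32,850
  £172,000 × 25% = £43,000
  £137,000 × 36% = £49,320
  £272,000 × 45% = £122,400
  → £247,570
  Less low-income housing credit £27,000 → £220,570

£220,570 > £131,014, so the standard income tax governs.

£220,570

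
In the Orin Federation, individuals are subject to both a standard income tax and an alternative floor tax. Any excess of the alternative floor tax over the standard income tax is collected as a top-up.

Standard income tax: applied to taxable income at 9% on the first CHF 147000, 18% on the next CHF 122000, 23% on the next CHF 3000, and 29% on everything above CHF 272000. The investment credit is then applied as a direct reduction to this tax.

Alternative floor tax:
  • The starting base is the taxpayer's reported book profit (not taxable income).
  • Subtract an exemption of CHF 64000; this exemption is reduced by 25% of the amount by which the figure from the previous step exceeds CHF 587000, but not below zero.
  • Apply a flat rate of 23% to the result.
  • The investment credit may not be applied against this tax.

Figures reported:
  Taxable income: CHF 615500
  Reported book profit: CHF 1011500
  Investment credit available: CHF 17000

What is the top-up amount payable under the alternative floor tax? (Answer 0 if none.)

CHF 114150

Standard income tax:
  CHF 147000 × 9% = CHF 13230
  CHF 122000 × 18% = CHF 21960
  CHF 3000 × 23% = CHF 690
  CHF 343500 × 29% = CHF 99615
  → CHF 135495
  Less investment credit CHF 17000 → CHF 118495

Alternative floor tax:
  Base (reported book profit): CHF 1011500
  Exemption: 25% × (CHF 1011500 − CHF 587000) = CHF 106125 ≥ CHF 64000, so the exemption is fully phased out
  Base: CHF 1011500 − CHF 0 = CHF 1011500
  CHF 1011500 × 23% = CHF 232645

Excess of alternative floor tax over standard income tax: CHF 232645 − CHF 118495 = CHF 114150.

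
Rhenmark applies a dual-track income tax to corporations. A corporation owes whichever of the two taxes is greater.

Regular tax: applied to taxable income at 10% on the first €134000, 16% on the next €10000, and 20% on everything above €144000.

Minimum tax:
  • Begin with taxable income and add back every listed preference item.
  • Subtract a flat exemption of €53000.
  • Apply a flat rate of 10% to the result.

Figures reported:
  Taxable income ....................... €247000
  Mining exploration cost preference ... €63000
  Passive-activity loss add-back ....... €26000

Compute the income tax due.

Minimum tax:
  Adjusted income: €247000 + €63000 + €26000 = €336000
  Less exemption €53000 → base €283000
  €283000 × 10% = €28300

Regular tax:
  €134000 × 10% = €13400
  €10000 × 16% = €1600
  €103000 × 20% = €20600
  → €35600

€35600 > €28300, so the regular tax governs.

€35600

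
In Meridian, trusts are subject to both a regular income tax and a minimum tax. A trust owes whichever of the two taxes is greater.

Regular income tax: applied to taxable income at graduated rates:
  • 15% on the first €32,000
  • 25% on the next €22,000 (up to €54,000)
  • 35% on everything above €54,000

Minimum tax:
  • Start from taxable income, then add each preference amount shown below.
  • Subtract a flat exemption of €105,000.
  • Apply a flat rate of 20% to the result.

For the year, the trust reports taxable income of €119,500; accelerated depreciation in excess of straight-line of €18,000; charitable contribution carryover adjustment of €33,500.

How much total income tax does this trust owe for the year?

Regular income tax:
  €32,000 × 15% = €4,800
  €22,000 × 25% = €5,500
  €65,500 × 35% = €22,925
  → €33,225

Minimum tax:
  Adjusted income: €119,500 + €18,000 + €33,500 = €171,000
  Less exemption €105,000 → base €66,000
  €66,000 × 20% = €13,200

€33,225 > €13,200, so the regular income tax governs.

€33,225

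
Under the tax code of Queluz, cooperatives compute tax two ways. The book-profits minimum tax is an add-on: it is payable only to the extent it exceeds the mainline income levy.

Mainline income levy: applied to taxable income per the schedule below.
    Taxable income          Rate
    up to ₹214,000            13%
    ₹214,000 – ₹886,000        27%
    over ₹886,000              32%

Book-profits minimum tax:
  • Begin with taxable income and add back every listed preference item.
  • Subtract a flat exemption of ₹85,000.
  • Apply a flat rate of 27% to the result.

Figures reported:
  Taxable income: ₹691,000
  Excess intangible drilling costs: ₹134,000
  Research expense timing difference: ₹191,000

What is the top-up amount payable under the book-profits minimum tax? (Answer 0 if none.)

Book-profits minimum tax:
  Adjusted income: ₹691,000 + ₹134,000 + ₹191,000 = ₹1,016,000
  Less exemption ₹85,000 → base ₹931,000
  ₹931,000 × 27% = ₹251,370

Mainline income levy:
  ₹214,000 × 13% = ₹27,820
  ₹477,000 × 27% = ₹128,790
  → ₹156,610

Excess of book-profits minimum tax over mainline income levy: ₹251,370 − ₹156,610 = ₹94,760.

₹94,760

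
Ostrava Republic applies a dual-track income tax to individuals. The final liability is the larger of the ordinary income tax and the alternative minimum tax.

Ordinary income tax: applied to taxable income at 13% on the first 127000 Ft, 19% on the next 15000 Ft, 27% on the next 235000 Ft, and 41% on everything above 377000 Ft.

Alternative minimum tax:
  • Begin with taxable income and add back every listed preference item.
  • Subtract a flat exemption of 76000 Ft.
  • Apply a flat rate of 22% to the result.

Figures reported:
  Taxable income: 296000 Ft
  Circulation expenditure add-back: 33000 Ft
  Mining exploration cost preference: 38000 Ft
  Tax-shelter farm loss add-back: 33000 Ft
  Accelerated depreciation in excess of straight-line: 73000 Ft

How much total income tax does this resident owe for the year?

Alternative minimum tax:
  Adjusted income: 296000 Ft + 33000 Ft + 38000 Ft + 33000 Ft + 73000 Ft = 473000 Ft
  Less exemption 76000 Ft → base 397000 Ft
  397000 Ft × 22% = 87340 Ft

Ordinary income tax:
  127000 Ft × 13% = 16510 Ft
  15000 Ft × 19% = 2850 Ft
  154000 Ft × 27% = 41580 Ft
  → 60940 Ft

87340 Ft > 60940 Ft, so the alternative minimum tax is the binding amount.

87340 Ft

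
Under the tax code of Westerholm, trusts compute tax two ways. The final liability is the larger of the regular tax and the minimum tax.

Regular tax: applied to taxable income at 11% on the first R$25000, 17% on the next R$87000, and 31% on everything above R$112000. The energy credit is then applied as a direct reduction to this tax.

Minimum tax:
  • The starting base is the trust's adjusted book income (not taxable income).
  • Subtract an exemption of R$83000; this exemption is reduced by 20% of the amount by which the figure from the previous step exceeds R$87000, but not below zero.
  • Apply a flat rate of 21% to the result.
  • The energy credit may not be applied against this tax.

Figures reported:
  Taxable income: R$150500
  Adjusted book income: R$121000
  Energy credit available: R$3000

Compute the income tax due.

R$26475

Regular tax:
  R$25000 × 11% = R$2750
  R$87000 × 17% = R$14790
  R$38500 × 31% = R$11935
  → R$29475
  Less energy credit R$3000 → R$26475

Minimum tax:
  Base (adjusted book income): R$121000
  Exemption: R$83000 − 20% × (R$121000 − R$87000) = R$83000 − R$6800 = R$76200
  Base: R$121000 − R$76200 = R$44800
  R$44800 × 21% = R$9408

R$26475 > R$9408, so the regular tax governs.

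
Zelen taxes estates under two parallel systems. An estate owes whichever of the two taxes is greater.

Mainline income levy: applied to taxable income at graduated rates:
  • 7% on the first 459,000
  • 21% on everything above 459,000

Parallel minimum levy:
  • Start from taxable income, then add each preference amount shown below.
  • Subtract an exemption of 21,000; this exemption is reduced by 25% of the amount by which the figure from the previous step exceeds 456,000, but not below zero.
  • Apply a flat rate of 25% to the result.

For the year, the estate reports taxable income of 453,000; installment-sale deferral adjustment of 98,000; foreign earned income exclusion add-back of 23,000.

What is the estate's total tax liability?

143,500

Parallel minimum levy:
  Adjusted income: 453,000 + 98,000 + 23,000 = 574,000
  Exemption: 25% × (574,000 − 456,000) = 29,500 ≥ 21,000, so the exemption is fully phased out
  Base: 574,000 − 0 = 574,000
  574,000 × 25% = 143,500

Mainline income levy:
  453,000 × 7% = 31,710

143,500 > 31,710, so the parallel minimum levy is the binding amount.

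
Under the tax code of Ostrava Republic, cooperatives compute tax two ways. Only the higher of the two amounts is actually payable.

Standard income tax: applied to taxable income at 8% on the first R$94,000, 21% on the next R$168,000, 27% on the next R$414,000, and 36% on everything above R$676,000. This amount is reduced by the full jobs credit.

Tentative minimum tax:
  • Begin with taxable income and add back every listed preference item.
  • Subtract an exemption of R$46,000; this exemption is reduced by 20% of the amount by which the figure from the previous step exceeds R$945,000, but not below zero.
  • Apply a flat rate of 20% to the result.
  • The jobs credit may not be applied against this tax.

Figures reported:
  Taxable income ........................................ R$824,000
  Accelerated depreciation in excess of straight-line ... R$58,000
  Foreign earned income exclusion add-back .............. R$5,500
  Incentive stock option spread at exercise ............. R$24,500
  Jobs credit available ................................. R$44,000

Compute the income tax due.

Standard income tax:
  R$94,000 × 8% = R$7,520
  R$168,000 × 21% = R$35,280
  R$414,000 × 27% = R$111,780
  R$148,000 × 36% = R$53,280
  → R$207,860
  Less jobs credit R$44,000 → R$163,860

Tentative minimum tax:
  Adjusted income: R$824,000 + R$58,000 + R$5,500 + R$24,500 = R$912,000
  Exemption: R$912,000 ≤ R$945,000, so full R$46,000 applies
  Base: R$912,000 − R$46,000 = R$866,000
  R$866,000 × 20% = R$173,200

R$173,200 > R$163,860, so the tentative minimum tax is the binding amount.

R$173,200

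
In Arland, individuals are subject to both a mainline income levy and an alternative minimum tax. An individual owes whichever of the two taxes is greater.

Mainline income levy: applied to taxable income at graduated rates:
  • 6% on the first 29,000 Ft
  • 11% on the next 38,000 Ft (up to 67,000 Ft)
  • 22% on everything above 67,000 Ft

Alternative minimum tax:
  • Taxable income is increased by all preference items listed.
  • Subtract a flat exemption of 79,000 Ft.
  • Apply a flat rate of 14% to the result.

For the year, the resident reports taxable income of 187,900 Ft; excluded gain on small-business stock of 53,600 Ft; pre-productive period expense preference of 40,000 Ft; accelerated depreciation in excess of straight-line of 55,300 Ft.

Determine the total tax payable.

36,092 Ft

Alternative minimum tax:
  Adjusted income: 187,900 Ft + 53,600 Ft + 40,000 Ft + 55,300 Ft = 336,800 Ft
  Less exemption 79,000 Ft → base 257,800 Ft
  257,800 Ft × 14% = 36,092 Ft

Mainline income levy:
  29,000 Ft × 6% = 1,740 Ft
  38,000 Ft × 11% = 4,180 Ft
  120,900 Ft × 22% = 26,598 Ft
  → 32,518 Ft

36,092 Ft > 32,518 Ft, so the alternative minimum tax is the binding amount.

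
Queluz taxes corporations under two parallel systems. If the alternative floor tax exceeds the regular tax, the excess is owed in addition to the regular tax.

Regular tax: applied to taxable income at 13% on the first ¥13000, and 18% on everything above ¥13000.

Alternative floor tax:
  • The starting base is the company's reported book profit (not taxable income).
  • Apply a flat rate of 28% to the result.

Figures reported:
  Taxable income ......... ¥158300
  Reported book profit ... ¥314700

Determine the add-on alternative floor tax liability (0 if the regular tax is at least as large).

Regular tax:
  ¥13000 × 13% = ¥1690
  ¥145300 × 18% = ¥26154
  → ¥27844

Alternative floor tax:
  Base (reported book profit): ¥314700
  ¥314700 × 28% = ¥88116

Excess of alternative floor tax over regular tax: ¥88116 − ¥27844 = ¥60272.

¥60272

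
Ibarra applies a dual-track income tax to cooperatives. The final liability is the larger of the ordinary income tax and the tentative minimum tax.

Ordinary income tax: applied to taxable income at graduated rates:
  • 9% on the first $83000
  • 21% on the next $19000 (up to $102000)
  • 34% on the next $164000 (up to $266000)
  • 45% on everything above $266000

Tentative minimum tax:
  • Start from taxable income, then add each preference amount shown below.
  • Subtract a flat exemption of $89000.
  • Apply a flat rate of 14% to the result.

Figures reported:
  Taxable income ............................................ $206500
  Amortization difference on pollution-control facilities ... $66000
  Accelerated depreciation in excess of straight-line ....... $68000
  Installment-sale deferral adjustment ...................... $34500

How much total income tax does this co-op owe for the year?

$46990

Ordinary income tax:
  $83000 × 9% = $7470
  $19000 × 21% = $3990
  $104500 × 34% = $35530
  → $46990

Tentative minimum tax:
  Adjusted income: $206500 + $66000 + $68000 + $34500 = $375000
  Less exemption $89000 → base $286000
  $286000 × 14% = $40040

$46990 > $40040, so the ordinary income tax governs.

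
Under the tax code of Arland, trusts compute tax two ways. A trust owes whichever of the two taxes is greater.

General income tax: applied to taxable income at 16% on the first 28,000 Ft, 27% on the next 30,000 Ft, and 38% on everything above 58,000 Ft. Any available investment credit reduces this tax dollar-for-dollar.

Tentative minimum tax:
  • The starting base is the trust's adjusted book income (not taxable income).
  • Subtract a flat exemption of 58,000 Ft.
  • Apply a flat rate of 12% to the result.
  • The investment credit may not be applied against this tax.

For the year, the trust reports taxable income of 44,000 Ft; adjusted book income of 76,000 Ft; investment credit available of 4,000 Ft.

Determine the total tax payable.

4,800 Ft

General income tax:
  28,000 Ft × 16% = 4,480 Ft
  16,000 Ft × 27% = 4,320 Ft
  → 8,800 Ft
  Less investment credit 4,000 Ft → 4,800 Ft

Tentative minimum tax:
  Base (adjusted book income): 76,000 Ft
  Less exemption 58,000 Ft → base 18,000 Ft
  18,000 Ft × 12% = 2,160 Ft

4,800 Ft > 2,160 Ft, so the general income tax governs.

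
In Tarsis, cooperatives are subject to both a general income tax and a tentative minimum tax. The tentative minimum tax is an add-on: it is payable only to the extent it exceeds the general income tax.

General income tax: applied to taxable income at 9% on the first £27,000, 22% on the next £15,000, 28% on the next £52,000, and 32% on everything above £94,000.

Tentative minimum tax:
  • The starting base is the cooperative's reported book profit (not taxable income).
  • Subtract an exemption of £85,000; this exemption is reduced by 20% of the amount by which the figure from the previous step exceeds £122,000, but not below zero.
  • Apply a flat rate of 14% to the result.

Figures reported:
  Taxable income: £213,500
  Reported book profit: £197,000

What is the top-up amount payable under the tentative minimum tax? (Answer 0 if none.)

General income tax:
  £27,000 × 9% = £2,430
  £15,000 × 22% = £3,300
  £52,000 × 28% = £14,560
  £119,500 × 32% = £38,240
  → £58,530

Tentative minimum tax:
  Base (reported book profit): £197,000
  Exemption: £85,000 − 20% × (£197,000 − £122,000) = £85,000 − £15,000 = £70,000
  Base: £197,000 − £70,000 = £127,000
  £127,000 × 14% = £17,780

£17,780 ≤ £58,530, so no add-on is due.

£0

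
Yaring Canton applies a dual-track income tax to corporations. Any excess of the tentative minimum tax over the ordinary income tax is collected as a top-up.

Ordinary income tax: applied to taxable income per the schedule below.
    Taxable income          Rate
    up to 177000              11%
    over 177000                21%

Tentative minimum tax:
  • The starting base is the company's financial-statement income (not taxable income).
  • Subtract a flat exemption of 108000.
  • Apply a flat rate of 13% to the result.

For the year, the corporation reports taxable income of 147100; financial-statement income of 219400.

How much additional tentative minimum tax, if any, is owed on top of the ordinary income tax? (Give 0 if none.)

Tentative minimum tax:
  Base (financial-statement income): 219400
  Less exemption 108000 → base 111400
  111400 × 13% = 14482

Ordinary income tax:
  147100 × 11% = 16181

14482 ≤ 16181, so no add-on is due.

0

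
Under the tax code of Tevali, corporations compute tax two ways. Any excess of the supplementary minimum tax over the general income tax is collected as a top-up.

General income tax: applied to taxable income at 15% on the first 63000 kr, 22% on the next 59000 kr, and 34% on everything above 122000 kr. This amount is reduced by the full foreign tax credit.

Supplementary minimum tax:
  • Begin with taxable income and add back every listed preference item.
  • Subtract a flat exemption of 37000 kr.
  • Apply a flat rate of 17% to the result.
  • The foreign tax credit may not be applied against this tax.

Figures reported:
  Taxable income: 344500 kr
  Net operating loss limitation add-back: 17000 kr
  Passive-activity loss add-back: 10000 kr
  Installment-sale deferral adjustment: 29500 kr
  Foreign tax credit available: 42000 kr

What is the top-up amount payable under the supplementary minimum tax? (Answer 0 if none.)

5800 kr

Supplementary minimum tax:
  Adjusted income: 344500 kr + 17000 kr + 10000 kr + 29500 kr = 401000 kr
  Less exemption 37000 kr → base 364000 kr
  364000 kr × 17% = 61880 kr

General income tax:
  63000 kr × 15% = 9450 kr
  59000 kr × 22% = 12980 kr
  222500 kr × 34% = 75650 kr
  → 98080 kr
  Less foreign tax credit 42000 kr → 56080 kr

Excess of supplementary minimum tax over general income tax: 61880 kr − 56080 kr = 5800 kr.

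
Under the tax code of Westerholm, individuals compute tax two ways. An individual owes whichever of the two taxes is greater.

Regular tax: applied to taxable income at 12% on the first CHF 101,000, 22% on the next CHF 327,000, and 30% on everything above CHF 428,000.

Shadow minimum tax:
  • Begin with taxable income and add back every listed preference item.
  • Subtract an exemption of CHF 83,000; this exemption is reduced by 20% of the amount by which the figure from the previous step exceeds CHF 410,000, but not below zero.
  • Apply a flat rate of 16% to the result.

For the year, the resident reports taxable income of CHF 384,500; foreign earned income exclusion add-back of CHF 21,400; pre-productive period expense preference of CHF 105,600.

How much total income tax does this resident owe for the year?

CHF 74,490

Shadow minimum tax:
  Adjusted income: CHF 384,500 + CHF 21,400 + CHF 105,600 = CHF 511,500
  Exemption: CHF 83,000 − 20% × (CHF 511,500 − CHF 410,000) = CHF 83,000 − CHF 20,300 = CHF 62,700
  Base: CHF 511,500 − CHF 62,700 = CHF 448,800
  CHF 448,800 × 16% = CHF 71,808

Regular tax:
  CHF 101,000 × 12% = CHF 12,120
  CHF 283,500 × 22% = CHF 62,370
  → CHF 74,490

CHF 74,490 > CHF 71,808, so the regular tax governs.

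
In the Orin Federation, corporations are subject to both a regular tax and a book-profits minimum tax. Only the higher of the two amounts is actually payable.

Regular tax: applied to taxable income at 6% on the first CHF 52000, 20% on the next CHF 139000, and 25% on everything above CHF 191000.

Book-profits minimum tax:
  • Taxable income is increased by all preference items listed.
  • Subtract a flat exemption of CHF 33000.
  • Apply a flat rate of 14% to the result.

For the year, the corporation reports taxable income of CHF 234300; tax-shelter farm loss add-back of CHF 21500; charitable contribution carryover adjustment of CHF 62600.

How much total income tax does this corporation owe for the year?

CHF 41745

Book-profits minimum tax:
  Adjusted income: CHF 234300 + CHF 21500 + CHF 62600 = CHF 318400
  Less exemption CHF 33000 → base CHF 285400
  CHF 285400 × 14% = CHF 39956

Regular tax:
  CHF 52000 × 6% = CHF 3120
  CHF 139000 × 20% = CHF 27800
  CHF 43300 × 25% = CHF 10825
  → CHF 41745

CHF 41745 > CHF 39956, so the regular tax governs.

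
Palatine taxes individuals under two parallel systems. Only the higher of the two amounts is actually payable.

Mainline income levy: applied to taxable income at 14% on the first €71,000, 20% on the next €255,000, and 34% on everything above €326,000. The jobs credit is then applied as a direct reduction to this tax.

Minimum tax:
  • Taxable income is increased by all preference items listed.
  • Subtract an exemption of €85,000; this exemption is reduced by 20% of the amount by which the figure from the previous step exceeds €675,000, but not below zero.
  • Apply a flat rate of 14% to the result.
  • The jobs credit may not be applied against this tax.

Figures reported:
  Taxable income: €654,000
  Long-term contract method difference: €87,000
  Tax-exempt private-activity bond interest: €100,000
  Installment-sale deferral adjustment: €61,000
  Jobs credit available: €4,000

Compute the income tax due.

€168,460

Minimum tax:
  Adjusted income: €654,000 + €87,000 + €100,000 + €61,000 = €902,000
  Exemption: €85,000 − 20% × (€902,000 − €675,000) = €85,000 − €45,400 = €39,600
  Base: €902,000 − €39,600 = €862,400
  €862,400 × 14% = €120,736

Mainline income levy:
  €71,000 × 14% = €9,940
  €255,000 × 20% = €51,000
  €328,000 × 34% = €111,520
  → €172,460
  Less jobs credit €4,000 → €168,460

€168,460 > €120,736, so the mainline income levy governs.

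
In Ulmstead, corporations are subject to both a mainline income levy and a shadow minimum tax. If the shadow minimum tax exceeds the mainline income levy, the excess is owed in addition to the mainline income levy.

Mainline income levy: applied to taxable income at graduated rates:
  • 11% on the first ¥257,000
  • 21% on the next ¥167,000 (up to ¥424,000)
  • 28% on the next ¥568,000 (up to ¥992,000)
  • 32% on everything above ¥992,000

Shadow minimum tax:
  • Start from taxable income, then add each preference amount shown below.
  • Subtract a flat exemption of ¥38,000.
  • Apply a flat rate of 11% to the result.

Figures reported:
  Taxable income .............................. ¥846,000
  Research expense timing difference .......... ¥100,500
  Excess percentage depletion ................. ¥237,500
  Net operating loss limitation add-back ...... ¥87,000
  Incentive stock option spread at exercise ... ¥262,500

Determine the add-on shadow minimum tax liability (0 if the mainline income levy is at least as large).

Shadow minimum tax:
  Adjusted income: ¥846,000 + ¥100,500 + ¥237,500 + ¥87,000 + ¥262,500 = ¥1,533,500
  Less exemption ¥38,000 → base ¥1,495,500
  ¥1,495,500 × 11% = ¥164,505

Mainline income levy:
  ¥257,000 × 11% = ¥28,270
  ¥167,000 × 21% = ¥35,070
  ¥422,000 × 28% = ¥118,160
  → ¥181,500

¥164,505 ≤ ¥181,500, so no add-on is due.

¥0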